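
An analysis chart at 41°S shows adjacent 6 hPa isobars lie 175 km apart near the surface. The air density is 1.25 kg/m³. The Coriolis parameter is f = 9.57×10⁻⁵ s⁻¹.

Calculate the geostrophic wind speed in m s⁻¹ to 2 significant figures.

29 m s⁻¹

Pressure gradient: |∂P/∂n| = 600 Pa / 175000 m = 3.43×10⁻³ Pa/m
Geostrophic balance (pressure-gradient force = Coriolis force):
V_g = (1/(fρ)) |∂P/∂n| = 3.43×10⁻³ / (9.57×10⁻⁵ × 1.25) = 28.7 m/s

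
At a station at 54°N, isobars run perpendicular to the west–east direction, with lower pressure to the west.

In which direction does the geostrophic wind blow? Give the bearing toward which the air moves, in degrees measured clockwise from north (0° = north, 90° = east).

The pressure-gradient force points toward the west (bearing 270°).
Geostrophic balance: in the Northern Hemisphere the Coriolis force deflects motion to the right, so the geostrophic wind blows 90° to the right of the pressure-gradient force (low pressure on the left).
Rotating 270° by 90° clockwise gives 000° — the wind blows toward the north.

000°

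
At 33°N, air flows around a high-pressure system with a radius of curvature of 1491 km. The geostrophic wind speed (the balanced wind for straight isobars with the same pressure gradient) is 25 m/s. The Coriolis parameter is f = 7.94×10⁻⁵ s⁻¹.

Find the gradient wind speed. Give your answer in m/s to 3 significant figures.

Around a high, pressure-gradient force acts outward with centrifugal, so Coriolis balances both:
fV = (1/ρ)|∂P/∂n| + V²/R  →  V² − fR·V + fR·V_g = 0
With fR = 7.94×10⁻⁵ × 1491×10³ m = 118 m/s:
V = [fR − √((fR)² − 4 fR V_g)]/2 = [118 − √(118² − 4×118×25)]/2 = 35.9 m/s
Supergeostrophic (V > V_g = 25 m/s), as expected around a high.

35.9 m/s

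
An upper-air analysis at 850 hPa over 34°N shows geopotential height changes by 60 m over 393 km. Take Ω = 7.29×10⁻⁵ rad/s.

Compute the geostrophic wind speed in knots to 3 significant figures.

35.7 knots

Coriolis parameter at 34°N:
f = 2Ω sin φ = 2 × 7.29×10⁻⁵ × sin 34° = 8.15×10⁻⁵ s⁻¹
Height gradient: |∂Z/∂n| = 60 m / 393000 m = 1.53×10⁻⁴
On a pressure surface, geostrophic balance gives V_g = (g/f)|∂Z/∂n|:
V_g = 9.81 × 1.53×10⁻⁴ / 8.15×10⁻⁵ = 18.4 m/s
Converting: 18.4 m/s × 1.944 = 35.7 knots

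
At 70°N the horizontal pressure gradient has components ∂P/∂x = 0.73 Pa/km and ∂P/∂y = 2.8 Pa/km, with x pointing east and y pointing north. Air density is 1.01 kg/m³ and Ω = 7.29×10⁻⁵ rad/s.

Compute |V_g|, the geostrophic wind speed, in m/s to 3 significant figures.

Coriolis parameter at 70°N:
f = 2Ω sin φ = 2 × 7.29×10⁻⁵ × sin 70° = 1.37×10⁻⁴ s⁻¹
Component geostrophic relations (x east, y north):
u_g = −(1/(fρ)) ∂P/∂y,  v_g = (1/(fρ)) ∂P/∂x
u_g = −(2.8×10⁻³)/(1.37×10⁻⁴ × 1.01) = −20.2 m/s;  v_g = (0.73×10⁻³)/(1.37×10⁻⁴ × 1.01) = 5.28 m/s
|V_g| = √(u_g² + v_g²) = 20.9 m/s

20.9 m/s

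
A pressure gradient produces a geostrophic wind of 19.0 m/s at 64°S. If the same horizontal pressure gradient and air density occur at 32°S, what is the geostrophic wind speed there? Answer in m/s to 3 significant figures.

32.2 m/s

With the same pressure gradient and density, V_g ∝ 1/f ∝ 1/sin φ.
V₂ = V₁ · sin φ₁ / sin φ₂ = 19.0 × sin 64° / sin 32°
V₂ = 19.0 × 0.8988/0.5299 = 32.2 m/s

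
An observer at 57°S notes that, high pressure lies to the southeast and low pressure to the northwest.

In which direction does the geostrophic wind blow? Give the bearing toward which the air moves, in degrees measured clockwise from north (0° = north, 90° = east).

225°

The pressure-gradient force points toward the northwest (bearing 315°).
Geostrophic balance: in the Southern Hemisphere the Coriolis force deflects motion to the left, so the geostrophic wind blows 90° to the left of the pressure-gradient force (low pressure on the right).
Rotating 315° by 90° counterclockwise gives 225° — the wind blows toward the southwest.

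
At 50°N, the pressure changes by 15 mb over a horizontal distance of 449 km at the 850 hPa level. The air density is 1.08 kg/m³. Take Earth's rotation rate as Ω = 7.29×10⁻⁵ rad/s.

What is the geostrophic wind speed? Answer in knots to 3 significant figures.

Coriolis parameter at 50°N:
f = 2Ω sin φ = 2 × 7.29×10⁻⁵ × sin 50° = 1.12×10⁻⁴ s⁻¹
Pressure gradient: |∂P/∂n| = 1500 Pa / 449000 m = 3.34×10⁻³ Pa/m
Geostrophic balance (pressure-gradient force = Coriolis force):
V_g = (1/(fρ)) |∂P/∂n| = 3.34×10⁻³ / (1.12×10⁻⁴ × 1.08) = 27.7 m/s
Converting: 27.7 m/s × 1.944 = 53.8 knots

53.8 knots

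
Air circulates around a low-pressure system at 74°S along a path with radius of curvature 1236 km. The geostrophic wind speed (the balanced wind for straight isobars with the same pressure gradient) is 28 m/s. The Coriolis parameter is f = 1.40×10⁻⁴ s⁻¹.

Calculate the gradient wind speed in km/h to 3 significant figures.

Around a low, centrifugal force acts outward with Coriolis, so pressure-gradient force balances both:
(1/ρ)|∂P/∂n| = fV + V²/R  →  V² + fR·V − fR·V_g = 0
With fR = 1.40×10⁻⁴ × 1236×10³ m = 173 m/s:
V = [−fR + √((fR)² + 4 fR V_g)]/2 = [−173 + √(173² + 4×173×28)]/2 = 24.5 m/s
Subgeostrophic (V < V_g = 28 m/s), as expected around a low.
Converting: 24.5 m/s × 3.6 = 88.3 km/h

88.3 km/h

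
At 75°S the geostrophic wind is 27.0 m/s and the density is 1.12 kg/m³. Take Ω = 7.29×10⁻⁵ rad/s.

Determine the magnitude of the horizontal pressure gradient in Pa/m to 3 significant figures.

4.26×10⁻³ Pa/m

Coriolis parameter at 75°S:
f = 2Ω sin φ = 2 × 7.29×10⁻⁵ × sin 75° = 1.41×10⁻⁴ s⁻¹
Geostrophic balance rearranged: |∂P/∂n| = f ρ V_g
|∂P/∂n| = 1.41×10⁻⁴ × 1.12 × 27.0 = 4.26×10⁻³ Pa/m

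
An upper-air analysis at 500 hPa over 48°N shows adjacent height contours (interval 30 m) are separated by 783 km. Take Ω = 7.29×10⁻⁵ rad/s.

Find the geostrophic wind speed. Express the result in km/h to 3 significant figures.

Coriolis parameter at 48°N:
f = 2Ω sin φ = 2 × 7.29×10⁻⁵ × sin 48° = 1.08×10⁻⁴ s⁻¹
Height gradient: |∂Z/∂n| = 30 m / 783000 m = 3.83×10⁻⁵
On a pressure surface, geostrophic balance gives V_g = (g/f)|∂Z/∂n|:
V_g = 9.81 × 3.83×10⁻⁵ / 1.08×10⁻⁴ = 3.47 m/s
Converting: 3.47 m/s × 3.6 = 12.5 km/h

12.5 km/h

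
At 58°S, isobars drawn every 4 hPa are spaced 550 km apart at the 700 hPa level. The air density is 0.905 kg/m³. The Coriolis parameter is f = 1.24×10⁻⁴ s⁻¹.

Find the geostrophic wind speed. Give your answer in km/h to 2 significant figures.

Pressure gradient: |∂P/∂n| = 400 Pa / 550000 m = 7.27×10⁻⁴ Pa/m
Geostrophic balance (pressure-gradient force = Coriolis force):
V_g = (1/(fρ)) |∂P/∂n| = 7.27×10⁻⁴ / (1.24×10⁻⁴ × 0.905) = 6.48 m/s
Converting: 6.48 m/s × 3.6 = 23 km/h

23 km/h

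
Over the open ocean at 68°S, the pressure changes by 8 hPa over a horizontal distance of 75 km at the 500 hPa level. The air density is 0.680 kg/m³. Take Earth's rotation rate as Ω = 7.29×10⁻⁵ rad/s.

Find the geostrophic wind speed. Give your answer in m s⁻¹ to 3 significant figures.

Coriolis parameter at 68°S:
f = 2Ω sin φ = 2 × 7.29×10⁻⁵ × sin 68° = 1.35×10⁻⁴ s⁻¹
Pressure gradient: |∂P/∂n| = 800 Pa / 75000 m = 1.07×10⁻² Pa/m
Geostrophic balance (pressure-gradient force = Coriolis force):
V_g = (1/(fρ)) |∂P/∂n| = 1.07×10⁻² / (1.35×10⁻⁴ × 0.680) = 116 m/s

116 m s⁻¹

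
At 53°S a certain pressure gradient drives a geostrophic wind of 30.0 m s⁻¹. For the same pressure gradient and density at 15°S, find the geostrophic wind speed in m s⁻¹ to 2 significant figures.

With the same pressure gradient and density, V_g ∝ 1/f ∝ 1/sin φ.
V₂ = V₁ · sin φ₁ / sin φ₂ = 30.0 × sin 53° / sin 15°
V₂ = 30.0 × 0.7986/0.2588 = 93 m s⁻¹

93 m s⁻¹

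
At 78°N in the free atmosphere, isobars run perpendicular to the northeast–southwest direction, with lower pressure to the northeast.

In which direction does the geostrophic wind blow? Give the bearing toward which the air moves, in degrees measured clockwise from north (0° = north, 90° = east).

135°

The pressure-gradient force points toward the northeast (bearing 045°).
Geostrophic balance: in the Northern Hemisphere the Coriolis force deflects motion to the right, so the geostrophic wind blows 90° to the right of the pressure-gradient force (low pressure on the left).
Rotating 045° by 90° clockwise gives 135° — the wind blows toward the southeast.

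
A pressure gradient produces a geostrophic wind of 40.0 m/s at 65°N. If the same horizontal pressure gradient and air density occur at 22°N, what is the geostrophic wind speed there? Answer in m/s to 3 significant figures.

96.8 m/s

With the same pressure gradient and density, V_g ∝ 1/f ∝ 1/sin φ.
V₂ = V₁ · sin φ₁ / sin φ₂ = 40.0 × sin 65° / sin 22°
V₂ = 40.0 × 0.9063/0.3746 = 96.8 m/s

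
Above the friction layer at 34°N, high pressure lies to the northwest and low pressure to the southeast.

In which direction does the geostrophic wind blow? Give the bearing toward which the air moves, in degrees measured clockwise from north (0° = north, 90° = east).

The pressure-gradient force points toward the southeast (bearing 135°).
Geostrophic balance: in the Northern Hemisphere the Coriolis force deflects motion to the right, so the geostrophic wind blows 90° to the right of the pressure-gradient force (low pressure on the left).
Rotating 135° by 90° clockwise gives 225° — the wind blows toward the southwest.

225°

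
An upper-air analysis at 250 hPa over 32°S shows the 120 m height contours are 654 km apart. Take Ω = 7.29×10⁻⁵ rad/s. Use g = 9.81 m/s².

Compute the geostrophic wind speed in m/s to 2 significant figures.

Coriolis parameter at 32°S:
f = 2Ω sin φ = 2 × 7.29×10⁻⁵ × sin 32° = 7.73×10⁻⁵ s⁻¹
Height gradient: |∂Z/∂n| = 120 m / 654000 m = 1.83×10⁻⁴
On a pressure surface, geostrophic balance gives V_g = (g/f)|∂Z/∂n|:
V_g = 9.81 × 1.83×10⁻⁴ / 7.73×10⁻⁵ = 23.3 m/s

23 m/s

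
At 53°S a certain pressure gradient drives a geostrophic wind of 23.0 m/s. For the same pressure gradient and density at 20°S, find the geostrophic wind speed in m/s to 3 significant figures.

With the same pressure gradient and density, V_g ∝ 1/f ∝ 1/sin φ.
V₂ = V₁ · sin φ₁ / sin φ₂ = 23.0 × sin 53° / sin 20°
V₂ = 23.0 × 0.7986/0.3420 = 53.7 m/s

53.7 m/s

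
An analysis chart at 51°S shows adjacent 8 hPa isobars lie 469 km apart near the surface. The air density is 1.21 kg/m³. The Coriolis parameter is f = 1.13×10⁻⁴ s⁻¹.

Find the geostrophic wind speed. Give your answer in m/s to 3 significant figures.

Pressure gradient: |∂P/∂n| = 800 Pa / 469000 m = 1.71×10⁻³ Pa/m
Geostrophic balance (pressure-gradient force = Coriolis force):
V_g = (1/(fρ)) |∂P/∂n| = 1.71×10⁻³ / (1.13×10⁻⁴ × 1.21) = 12.5 m/s

12.5 m/s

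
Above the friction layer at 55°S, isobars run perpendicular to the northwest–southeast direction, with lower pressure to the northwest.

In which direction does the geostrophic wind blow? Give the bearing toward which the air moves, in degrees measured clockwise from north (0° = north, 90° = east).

The pressure-gradient force points toward the northwest (bearing 315°).
Geostrophic balance: in the Southern Hemisphere the Coriolis force deflects motion to the left, so the geostrophic wind blows 90° to the left of the pressure-gradient force (low pressure on the right).
Rotating 315° by 90° counterclockwise gives 225° — the wind blows toward the southwest.

225°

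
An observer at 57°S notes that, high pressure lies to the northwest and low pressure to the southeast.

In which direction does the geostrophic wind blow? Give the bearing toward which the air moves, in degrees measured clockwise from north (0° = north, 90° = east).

045°

The pressure-gradient force points toward the southeast (bearing 135°).
Geostrophic balance: in the Southern Hemisphere the Coriolis force deflects motion to the left, so the geostrophic wind blows 90° to the left of the pressure-gradient force (low pressure on the right).
Rotating 135° by 90° counterclockwise gives 045° — the wind blows toward the northeast.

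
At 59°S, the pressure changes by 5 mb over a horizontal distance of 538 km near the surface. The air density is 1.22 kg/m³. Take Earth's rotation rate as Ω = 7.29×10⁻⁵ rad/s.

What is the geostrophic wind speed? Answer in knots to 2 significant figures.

Coriolis parameter at 59°S:
f = 2Ω sin φ = 2 × 7.29×10⁻⁵ × sin 59° = 1.25×10⁻⁴ s⁻¹
Pressure gradient: |∂P/∂n| = 500 Pa / 538000 m = 9.29×10⁻⁴ Pa/m
Geostrophic balance (pressure-gradient force = Coriolis force):
V_g = (1/(fρ)) |∂P/∂n| = 9.29×10⁻⁴ / (1.25×10⁻⁴ × 1.22) = 6.10 m/s
Converting: 6.10 m/s × 1.944 = 12 knots

12 knots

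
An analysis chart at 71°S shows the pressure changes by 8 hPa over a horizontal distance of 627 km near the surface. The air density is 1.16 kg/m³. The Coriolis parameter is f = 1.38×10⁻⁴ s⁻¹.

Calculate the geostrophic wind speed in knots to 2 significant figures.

15 knots

Pressure gradient: |∂P/∂n| = 800 Pa / 627000 m = 1.28×10⁻³ Pa/m
Geostrophic balance (pressure-gradient force = Coriolis force):
V_g = (1/(fρ)) |∂P/∂n| = 1.28×10⁻³ / (1.38×10⁻⁴ × 1.16) = 7.97 m/s
Converting: 7.97 m/s × 1.944 = 15 knots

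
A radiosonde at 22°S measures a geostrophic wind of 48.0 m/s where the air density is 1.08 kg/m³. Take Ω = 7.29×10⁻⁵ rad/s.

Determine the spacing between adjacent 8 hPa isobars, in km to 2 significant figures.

Coriolis parameter at 22°S:
f = 2Ω sin φ = 2 × 7.29×10⁻⁵ × sin 22° = 5.46×10⁻⁵ s⁻¹
Geostrophic balance rearranged: |∂P/∂n| = f ρ V_g
|∂P/∂n| = 5.46×10⁻⁵ × 1.08 × 48.0 = 2.83×10⁻³ Pa/m
Isobar spacing: Δn = ΔP/|∂P/∂n| = 800 Pa / 2.83×10⁻³ Pa/m = 282548 m ≈ 280 km

280 km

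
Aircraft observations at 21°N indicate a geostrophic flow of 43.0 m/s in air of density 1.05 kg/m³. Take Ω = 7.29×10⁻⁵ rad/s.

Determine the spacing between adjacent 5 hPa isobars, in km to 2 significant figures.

210 km

Coriolis parameter at 21°N:
f = 2Ω sin φ = 2 × 7.29×10⁻⁵ × sin 21° = 5.23×10⁻⁵ s⁻¹
Geostrophic balance rearranged: |∂P/∂n| = f ρ V_g
|∂P/∂n| = 5.23×10⁻⁵ × 1.05 × 43.0 = 2.36×10⁻³ Pa/m
Isobar spacing: Δn = ΔP/|∂P/∂n| = 500 Pa / 2.36×10⁻³ Pa/m = 211946 m ≈ 210 km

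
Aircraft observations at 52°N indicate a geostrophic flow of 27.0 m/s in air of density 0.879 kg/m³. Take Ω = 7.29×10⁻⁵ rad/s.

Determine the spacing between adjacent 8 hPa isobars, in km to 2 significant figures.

Coriolis parameter at 52°N:
f = 2Ω sin φ = 2 × 7.29×10⁻⁵ × sin 52° = 1.15×10⁻⁴ s⁻¹
Geostrophic balance rearranged: |∂P/∂n| = f ρ V_g
|∂P/∂n| = 1.15×10⁻⁴ × 0.879 × 27.0 = 2.73×10⁻³ Pa/m
Isobar spacing: Δn = ΔP/|∂P/∂n| = 800 Pa / 2.73×10⁻³ Pa/m = 293392 m ≈ 290 km

290 km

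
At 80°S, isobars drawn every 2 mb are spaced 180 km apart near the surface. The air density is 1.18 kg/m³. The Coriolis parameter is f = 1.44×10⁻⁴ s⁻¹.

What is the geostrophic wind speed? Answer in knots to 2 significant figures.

13 knots

Pressure gradient: |∂P/∂n| = 200 Pa / 180000 m = 1.11×10⁻³ Pa/m
Geostrophic balance (pressure-gradient force = Coriolis force):
V_g = (1/(fρ)) |∂P/∂n| = 1.11×10⁻³ / (1.44×10⁻⁴ × 1.18) = 6.54 m/s
Converting: 6.54 m/s × 1.944 = 13 knots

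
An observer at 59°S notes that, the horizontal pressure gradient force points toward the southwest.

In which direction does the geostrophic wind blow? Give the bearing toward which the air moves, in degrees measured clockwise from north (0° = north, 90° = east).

The pressure-gradient force points toward the southwest (bearing 225°).
Geostrophic balance: in the Southern Hemisphere the Coriolis force deflects motion to the left, so the geostrophic wind blows 90° to the left of the pressure-gradient force (low pressure on the right).
Rotating 225° by 90° counterclockwise gives 135° — the wind blows toward the southeast.

135°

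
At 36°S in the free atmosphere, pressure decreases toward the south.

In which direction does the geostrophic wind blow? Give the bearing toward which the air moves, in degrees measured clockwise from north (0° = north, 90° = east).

090°

The pressure-gradient force points toward the south (bearing 180°).
Geostrophic balance: in the Southern Hemisphere the Coriolis force deflects motion to the left, so the geostrophic wind blows 90° to the left of the pressure-gradient force (low pressure on the right).
Rotating 180° by 90° counterclockwise gives 090° — the wind blows toward the east.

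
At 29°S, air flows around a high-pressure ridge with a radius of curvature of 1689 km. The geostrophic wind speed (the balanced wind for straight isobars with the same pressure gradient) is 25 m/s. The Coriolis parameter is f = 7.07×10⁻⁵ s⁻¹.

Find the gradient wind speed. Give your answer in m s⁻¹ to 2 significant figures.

Around a high, pressure-gradient force acts outward with centrifugal, so Coriolis balances both:
fV = (1/ρ)|∂P/∂n| + V²/R  →  V² − fR·V + fR·V_g = 0
With fR = 7.07×10⁻⁵ × 1689×10³ m = 119 m/s:
V = [fR − √((fR)² − 4 fR V_g)]/2 = [119 − √(119² − 4×119×25)]/2 = 35.6 m/s
Supergeostrophic (V > V_g = 25 m/s), as expected around a high.

36 m s⁻¹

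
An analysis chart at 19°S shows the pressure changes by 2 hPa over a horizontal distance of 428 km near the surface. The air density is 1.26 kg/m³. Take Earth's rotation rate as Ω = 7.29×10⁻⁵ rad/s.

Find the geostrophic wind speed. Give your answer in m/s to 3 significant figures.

7.81 m/s

Coriolis parameter at 19°S:
f = 2Ω sin φ = 2 × 7.29×10⁻⁵ × sin 19° = 4.75×10⁻⁵ s⁻¹
Pressure gradient: |∂P/∂n| = 200 Pa / 428000 m = 4.67×10⁻⁴ Pa/m
Geostrophic balance (pressure-gradient force = Coriolis force):
V_g = (1/(fρ)) |∂P/∂n| = 4.67×10⁻⁴ / (4.75×10⁻⁵ × 1.26) = 7.81 m/s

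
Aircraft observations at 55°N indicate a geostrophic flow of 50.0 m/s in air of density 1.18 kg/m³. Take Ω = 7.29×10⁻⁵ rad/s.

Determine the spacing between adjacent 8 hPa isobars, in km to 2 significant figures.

Coriolis parameter at 55°N:
f = 2Ω sin φ = 2 × 7.29×10⁻⁵ × sin 55° = 1.19×10⁻⁴ s⁻¹
Geostrophic balance rearranged: |∂P/∂n| = f ρ V_g
|∂P/∂n| = 1.19×10⁻⁴ × 1.18 × 50.0 = 7.05×10⁻³ Pa/m
Isobar spacing: Δn = ΔP/|∂P/∂n| = 800 Pa / 7.05×10⁻³ Pa/m = 113531 m ≈ 110 km

110 km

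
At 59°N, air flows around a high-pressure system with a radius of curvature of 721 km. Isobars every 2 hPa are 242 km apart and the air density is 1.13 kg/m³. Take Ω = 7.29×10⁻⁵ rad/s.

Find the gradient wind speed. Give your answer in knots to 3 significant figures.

12.2 knots

Coriolis parameter at 59°N:
f = 2Ω sin φ = 2 × 7.29×10⁻⁵ × sin 59° = 1.25×10⁻⁴ s⁻¹
Pressure gradient: |∂P/∂n| = 200 Pa / 242000 m = 8.26×10⁻⁴ Pa/m
Geostrophic speed: V_g = |∂P/∂n|/(fρ) = 8.26×10⁻⁴/(1.25×10⁻⁴ × 1.13) = 5.85 m/s
Around a high, pressure-gradient force acts outward with centrifugal, so Coriolis balances both:
fV = (1/ρ)|∂P/∂n| + V²/R  →  V² − fR·V + fR·V_g = 0
With fR = 1.25×10⁻⁴ × 721×10³ m = 90.1 m/s:
V = [fR − √((fR)² − 4 fR V_g)]/2 = [90.1 − √(90.1² − 4×90.1×5.85)]/2 = 6.29 m/s
Supergeostrophic (V > V_g = 5.85 m/s), as expected around a high.
Converting: 6.29 m/s × 1.944 = 12.2 knots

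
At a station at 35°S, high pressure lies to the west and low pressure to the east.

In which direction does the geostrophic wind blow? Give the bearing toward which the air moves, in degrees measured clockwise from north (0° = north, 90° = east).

000°

The pressure-gradient force points toward the east (bearing 090°).
Geostrophic balance: in the Southern Hemisphere the Coriolis force deflects motion to the left, so the geostrophic wind blows 90° to the left of the pressure-gradient force (low pressure on the right).
Rotating 090° by 90° counterclockwise gives 000° — the wind blows toward the north.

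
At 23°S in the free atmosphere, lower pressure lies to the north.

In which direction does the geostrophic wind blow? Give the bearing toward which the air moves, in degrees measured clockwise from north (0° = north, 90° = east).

The pressure-gradient force points toward the north (bearing 000°).
Geostrophic balance: in the Southern Hemisphere the Coriolis force deflects motion to the left, so the geostrophic wind blows 90° to the left of the pressure-gradient force (low pressure on the right).
Rotating 000° by 90° counterclockwise gives 270° — the wind blows toward the west.

270°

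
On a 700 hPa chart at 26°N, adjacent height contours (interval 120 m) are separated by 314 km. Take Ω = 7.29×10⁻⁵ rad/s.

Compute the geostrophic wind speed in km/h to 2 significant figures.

Coriolis parameter at 26°N:
f = 2Ω sin φ = 2 × 7.29×10⁻⁵ × sin 26° = 6.39×10⁻⁵ s⁻¹
Height gradient: |∂Z/∂n| = 120 m / 314000 m = 3.82×10⁻⁴
On a pressure surface, geostrophic balance gives V_g = (g/f)|∂Z/∂n|:
V_g = 9.81 × 3.82×10⁻⁴ / 6.39×10⁻⁵ = 58.7 m/s
Converting: 58.7 m/s × 3.6 = 210 km/h

210 km/h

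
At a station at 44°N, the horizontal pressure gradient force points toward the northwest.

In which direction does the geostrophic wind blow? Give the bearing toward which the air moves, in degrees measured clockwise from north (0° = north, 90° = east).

The pressure-gradient force points toward the northwest (bearing 315°).
Geostrophic balance: in the Northern Hemisphere the Coriolis force deflects motion to the right, so the geostrophic wind blows 90° to the right of the pressure-gradient force (low pressure on the left).
Rotating 315° by 90° clockwise gives 045° — the wind blows toward the northeast.

045°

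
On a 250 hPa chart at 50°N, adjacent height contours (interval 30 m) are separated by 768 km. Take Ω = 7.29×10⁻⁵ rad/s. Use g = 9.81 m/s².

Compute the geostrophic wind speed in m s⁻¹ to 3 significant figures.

Coriolis parameter at 50°N:
f = 2Ω sin φ = 2 × 7.29×10⁻⁵ × sin 50° = 1.12×10⁻⁴ s⁻¹
Height gradient: |∂Z/∂n| = 30 m / 768000 m = 3.91×10⁻⁵
On a pressure surface, geostrophic balance gives V_g = (g/f)|∂Z/∂n|:
V_g = 9.81 × 3.91×10⁻⁵ / 1.12×10⁻⁴ = 3.43 m/s

3.43 m s⁻¹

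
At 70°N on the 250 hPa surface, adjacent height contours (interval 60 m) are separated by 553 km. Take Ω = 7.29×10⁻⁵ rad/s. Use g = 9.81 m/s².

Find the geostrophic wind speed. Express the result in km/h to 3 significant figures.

28.0 km/h

Coriolis parameter at 70°N:
f = 2Ω sin φ = 2 × 7.29×10⁻⁵ × sin 70° = 1.37×10⁻⁴ s⁻¹
Height gradient: |∂Z/∂n| = 60 m / 553000 m = 1.08×10⁻⁴
On a pressure surface, geostrophic balance gives V_g = (g/f)|∂Z/∂n|:
V_g = 9.81 × 1.08×10⁻⁴ / 1.37×10⁻⁴ = 7.77 m/s
Converting: 7.77 m/s × 3.6 = 28.0 km/h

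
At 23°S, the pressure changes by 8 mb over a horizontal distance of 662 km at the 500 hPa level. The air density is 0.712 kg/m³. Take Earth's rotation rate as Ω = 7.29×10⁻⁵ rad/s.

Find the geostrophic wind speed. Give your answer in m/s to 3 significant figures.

29.8 m/s

Coriolis parameter at 23°S:
f = 2Ω sin φ = 2 × 7.29×10⁻⁵ × sin 23° = 5.70×10⁻⁵ s⁻¹
Pressure gradient: |∂P/∂n| = 800 Pa / 662000 m = 1.21×10⁻³ Pa/m
Geostrophic balance (pressure-gradient force = Coriolis force):
V_g = (1/(fρ)) |∂P/∂n| = 1.21×10⁻³ / (5.70×10⁻⁵ × 0.712) = 29.8 m/s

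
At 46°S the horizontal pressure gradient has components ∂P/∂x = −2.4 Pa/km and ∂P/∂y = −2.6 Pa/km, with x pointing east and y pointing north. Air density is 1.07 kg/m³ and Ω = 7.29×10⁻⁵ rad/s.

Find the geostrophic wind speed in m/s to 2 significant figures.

Coriolis parameter at 46°S:
f = 2Ω sin φ = 2 × 7.29×10⁻⁵ × sin 46° = 1.05×10⁻⁴ s⁻¹
In the Southern Hemisphere f is negative: f = −1.05×10⁻⁴ s⁻¹.
Component geostrophic relations (x east, y north):
u_g = −(1/(fρ)) ∂P/∂y,  v_g = (1/(fρ)) ∂P/∂x
u_g = −(−2.6×10⁻³)/(−1.05×10⁻⁴ × 1.07) = −23.2 m/s;  v_g = (−2.4×10⁻³)/(−1.05×10⁻⁴ × 1.07) = 21.4 m/s
|V_g| = √(u_g² + v_g²) = 31.5 m/s

32 m/s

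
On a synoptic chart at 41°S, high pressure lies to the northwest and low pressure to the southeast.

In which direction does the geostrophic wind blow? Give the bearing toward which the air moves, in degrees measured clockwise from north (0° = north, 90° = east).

045°

The pressure-gradient force points toward the southeast (bearing 135°).
Geostrophic balance: in the Southern Hemisphere the Coriolis force deflects motion to the left, so the geostrophic wind blows 90° to the left of the pressure-gradient force (low pressure on the right).
Rotating 135° by 90° counterclockwise gives 045° — the wind blows toward the northeast.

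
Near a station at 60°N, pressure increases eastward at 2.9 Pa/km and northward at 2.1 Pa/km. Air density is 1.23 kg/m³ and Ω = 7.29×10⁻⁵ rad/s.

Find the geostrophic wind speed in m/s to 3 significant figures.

Coriolis parameter at 60°N:
f = 2Ω sin φ = 2 × 7.29×10⁻⁵ × sin 60° = 1.26×10⁻⁴ s⁻¹
Component geostrophic relations (x east, y north):
u_g = −(1/(fρ)) ∂P/∂y,  v_g = (1/(fρ)) ∂P/∂x
u_g = −(2.1×10⁻³)/(1.26×10⁻⁴ × 1.23) = −13.5 m/s;  v_g = (2.9×10⁻³)/(1.26×10⁻⁴ × 1.23) = 18.7 m/s
|V_g| = √(u_g² + v_g²) = 23.1 m/s

23.1 m/s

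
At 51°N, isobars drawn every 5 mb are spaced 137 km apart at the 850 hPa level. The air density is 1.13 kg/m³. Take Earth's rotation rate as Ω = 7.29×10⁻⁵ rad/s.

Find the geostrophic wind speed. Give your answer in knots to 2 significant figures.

55 knots

Coriolis parameter at 51°N:
f = 2Ω sin φ = 2 × 7.29×10⁻⁵ × sin 51° = 1.13×10⁻⁴ s⁻¹
Pressure gradient: |∂P/∂n| = 500 Pa / 137000 m = 3.65×10⁻³ Pa/m
Geostrophic balance (pressure-gradient force = Coriolis force):
V_g = (1/(fρ)) |∂P/∂n| = 3.65×10⁻³ / (1.13×10⁻⁴ × 1.13) = 28.5 m/s
Converting: 28.5 m/s × 1.944 = 55 knots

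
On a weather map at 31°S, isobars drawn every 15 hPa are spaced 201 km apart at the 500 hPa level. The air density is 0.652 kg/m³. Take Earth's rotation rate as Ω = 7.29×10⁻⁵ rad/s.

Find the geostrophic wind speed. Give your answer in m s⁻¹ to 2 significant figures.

Coriolis parameter at 31°S:
f = 2Ω sin φ = 2 × 7.29×10⁻⁵ × sin 31° = 7.51×10⁻⁵ s⁻¹
Pressure gradient: |∂P/∂n| = 1500 Pa / 201000 m = 7.46×10⁻³ Pa/m
Geostrophic balance (pressure-gradient force = Coriolis force):
V_g = (1/(fρ)) |∂P/∂n| = 7.46×10⁻³ / (7.51×10⁻⁵ × 0.652) = 152 m/s

150 m s⁻¹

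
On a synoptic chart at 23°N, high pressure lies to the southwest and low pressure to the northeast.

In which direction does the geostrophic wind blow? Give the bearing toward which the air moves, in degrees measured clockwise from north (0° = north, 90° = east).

The pressure-gradient force points toward the northeast (bearing 045°).
Geostrophic balance: in the Northern Hemisphere the Coriolis force deflects motion to the right, so the geostrophic wind blows 90° to the right of the pressure-gradient force (low pressure on the left).
Rotating 045° by 90° clockwise gives 135° — the wind blows toward the southeast.

135°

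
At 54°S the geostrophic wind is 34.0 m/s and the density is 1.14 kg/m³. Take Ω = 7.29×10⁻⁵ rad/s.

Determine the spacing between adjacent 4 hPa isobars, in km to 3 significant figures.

Coriolis parameter at 54°S:
f = 2Ω sin φ = 2 × 7.29×10⁻⁵ × sin 54° = 1.18×10⁻⁴ s⁻¹
Geostrophic balance rearranged: |∂P/∂n| = f ρ V_g
|∂P/∂n| = 1.18×10⁻⁴ × 1.14 × 34.0 = 4.57×10⁻³ Pa/m
Isobar spacing: Δn = ΔP/|∂P/∂n| = 400 Pa / 4.57×10⁻³ Pa/m = 87491 m ≈ 87.5 km

87.5 km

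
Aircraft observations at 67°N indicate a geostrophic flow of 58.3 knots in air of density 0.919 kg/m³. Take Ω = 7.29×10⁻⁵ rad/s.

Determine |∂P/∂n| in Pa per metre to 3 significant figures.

3.70×10⁻³ Pa/m

Coriolis parameter at 67°N:
f = 2Ω sin φ = 2 × 7.29×10⁻⁵ × sin 67° = 1.34×10⁻⁴ s⁻¹
Wind speed in SI: 58.3 knots = 30.0 m/s
Geostrophic balance rearranged: |∂P/∂n| = f ρ V_g
|∂P/∂n| = 1.34×10⁻⁴ × 0.919 × 30.0 = 3.70×10⁻³ Pa/m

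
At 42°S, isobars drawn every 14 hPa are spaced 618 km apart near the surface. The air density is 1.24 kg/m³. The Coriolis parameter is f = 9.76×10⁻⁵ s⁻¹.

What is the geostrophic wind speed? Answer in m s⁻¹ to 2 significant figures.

19 m s⁻¹

Pressure gradient: |∂P/∂n| = 1400 Pa / 618000 m = 2.27×10⁻³ Pa/m
Geostrophic balance (pressure-gradient force = Coriolis force):
V_g = (1/(fρ)) |∂P/∂n| = 2.27×10⁻³ / (9.76×10⁻⁵ × 1.24) = 18.7 m/s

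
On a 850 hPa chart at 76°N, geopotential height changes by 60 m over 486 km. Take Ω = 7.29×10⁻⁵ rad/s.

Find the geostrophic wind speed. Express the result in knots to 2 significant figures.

Coriolis parameter at 76°N:
f = 2Ω sin φ = 2 × 7.29×10⁻⁵ × sin 76° = 1.41×10⁻⁴ s⁻¹
Height gradient: |∂Z/∂n| = 60 m / 486000 m = 1.23×10⁻⁴
On a pressure surface, geostrophic balance gives V_g = (g/f)|∂Z/∂n|:
V_g = 9.81 × 1.23×10⁻⁴ / 1.41×10⁻⁴ = 8.56 m/s
Converting: 8.56 m/s × 1.944 = 17 knots

17 knots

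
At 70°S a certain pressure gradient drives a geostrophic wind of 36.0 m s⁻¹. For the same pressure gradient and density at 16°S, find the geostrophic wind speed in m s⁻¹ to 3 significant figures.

123 m s⁻¹

With the same pressure gradient and density, V_g ∝ 1/f ∝ 1/sin φ.
V₂ = V₁ · sin φ₁ / sin φ₂ = 36.0 × sin 70° / sin 16°
V₂ = 36.0 × 0.9397/0.2756 = 123 m s⁻¹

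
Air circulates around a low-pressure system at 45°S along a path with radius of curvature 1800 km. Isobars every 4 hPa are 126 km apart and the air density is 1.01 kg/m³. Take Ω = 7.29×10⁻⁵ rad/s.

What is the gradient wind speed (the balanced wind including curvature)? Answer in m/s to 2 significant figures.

27 m/s

Coriolis parameter at 45°S:
f = 2Ω sin φ = 2 × 7.29×10⁻⁵ × sin 45° = 1.03×10⁻⁴ s⁻¹
Pressure gradient: |∂P/∂n| = 400 Pa / 126000 m = 3.17×10⁻³ Pa/m
Geostrophic speed: V_g = |∂P/∂n|/(fρ) = 3.17×10⁻³/(1.03×10⁻⁴ × 1.01) = 30.5 m/s
Around a low, centrifugal force acts outward with Coriolis, so pressure-gradient force balances both:
(1/ρ)|∂P/∂n| = fV + V²/R  →  V² + fR·V − fR·V_g = 0
With fR = 1.03×10⁻⁴ × 1800×10³ m = 186 m/s:
V = [−fR + √((fR)² + 4 fR V_g)]/2 = [−186 + √(186² + 4×186×30.5)]/2 = 26.7 m/s
Subgeostrophic (V < V_g = 30.5 m/s), as expected around a low.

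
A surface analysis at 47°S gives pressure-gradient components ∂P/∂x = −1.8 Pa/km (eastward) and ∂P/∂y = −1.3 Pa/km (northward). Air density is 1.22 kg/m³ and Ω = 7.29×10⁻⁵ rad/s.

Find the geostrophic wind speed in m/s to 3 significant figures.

17.1 m/s

Coriolis parameter at 47°S:
f = 2Ω sin φ = 2 × 7.29×10⁻⁵ × sin 47° = 1.07×10⁻⁴ s⁻¹
In the Southern Hemisphere f is negative: f = −1.07×10⁻⁴ s⁻¹.
Component geostrophic relations (x east, y north):
u_g = −(1/(fρ)) ∂P/∂y,  v_g = (1/(fρ)) ∂P/∂x
u_g = −(−1.3×10⁻³)/(−1.07×10⁻⁴ × 1.22) = −9.99 m/s;  v_g = (−1.8×10⁻³)/(−1.07×10⁻⁴ × 1.22) = 13.8 m/s
|V_g| = √(u_g² + v_g²) = 17.1 m/s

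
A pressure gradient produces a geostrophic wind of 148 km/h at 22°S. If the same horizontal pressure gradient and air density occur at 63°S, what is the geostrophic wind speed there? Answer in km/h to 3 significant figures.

62.2 km/h

With the same pressure gradient and density, V_g ∝ 1/f ∝ 1/sin φ.
V₂ = V₁ · sin φ₁ / sin φ₂ = 148 × sin 22° / sin 63°
V₂ = 148 × 0.3746/0.8910 = 62.2 km/h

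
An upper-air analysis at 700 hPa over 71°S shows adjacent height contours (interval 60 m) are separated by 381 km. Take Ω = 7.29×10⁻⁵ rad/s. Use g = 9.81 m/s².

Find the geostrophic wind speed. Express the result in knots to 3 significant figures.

21.8 knots

Coriolis parameter at 71°S:
f = 2Ω sin φ = 2 × 7.29×10⁻⁵ × sin 71° = 1.38×10⁻⁴ s⁻¹
Height gradient: |∂Z/∂n| = 60 m / 381000 m = 1.57×10⁻⁴
On a pressure surface, geostrophic balance gives V_g = (g/f)|∂Z/∂n|:
V_g = 9.81 × 1.57×10⁻⁴ / 1.38×10⁻⁴ = 11.2 m/s
Converting: 11.2 m/s × 1.944 = 21.8 knots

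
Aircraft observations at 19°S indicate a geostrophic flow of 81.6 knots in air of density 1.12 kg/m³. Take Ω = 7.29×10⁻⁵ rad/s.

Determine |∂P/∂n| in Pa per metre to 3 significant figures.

2.23×10⁻³ Pa/m

Coriolis parameter at 19°S:
f = 2Ω sin φ = 2 × 7.29×10⁻⁵ × sin 19° = 4.75×10⁻⁵ s⁻¹
Wind speed in SI: 81.6 knots = 42.0 m/s
Geostrophic balance rearranged: |∂P/∂n| = f ρ V_g
|∂P/∂n| = 4.75×10⁻⁵ × 1.12 × 42.0 = 2.23×10⁻³ Pa/m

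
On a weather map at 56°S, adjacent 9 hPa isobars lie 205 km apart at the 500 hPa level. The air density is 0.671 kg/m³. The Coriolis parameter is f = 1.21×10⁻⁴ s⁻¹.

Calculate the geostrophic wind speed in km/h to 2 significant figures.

Pressure gradient: |∂P/∂n| = 900 Pa / 205000 m = 4.39×10⁻³ Pa/m
Geostrophic balance (pressure-gradient force = Coriolis force):
V_g = (1/(fρ)) |∂P/∂n| = 4.39×10⁻³ / (1.21×10⁻⁴ × 0.671) = 54.1 m/s
Converting: 54.1 m/s × 3.6 = 190 km/h

190 km/h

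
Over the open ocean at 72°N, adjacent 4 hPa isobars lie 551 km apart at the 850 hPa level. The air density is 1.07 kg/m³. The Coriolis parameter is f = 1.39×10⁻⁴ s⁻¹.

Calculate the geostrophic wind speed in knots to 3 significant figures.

Pressure gradient: |∂P/∂n| = 400 Pa / 551000 m = 7.26×10⁻⁴ Pa/m
Geostrophic balance (pressure-gradient force = Coriolis force):
V_g = (1/(fρ)) |∂P/∂n| = 7.26×10⁻⁴ / (1.39×10⁻⁴ × 1.07) = 4.88 m/s
Converting: 4.88 m/s × 1.944 = 9.49 knots

9.49 knots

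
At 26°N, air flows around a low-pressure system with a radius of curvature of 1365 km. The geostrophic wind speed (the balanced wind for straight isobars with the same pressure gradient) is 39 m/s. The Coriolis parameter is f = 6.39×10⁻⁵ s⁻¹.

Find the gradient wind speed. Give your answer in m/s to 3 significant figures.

29.2 m/s

Around a low, centrifugal force acts outward with Coriolis, so pressure-gradient force balances both:
(1/ρ)|∂P/∂n| = fV + V²/R  →  V² + fR·V − fR·V_g = 0
With fR = 6.39×10⁻⁵ × 1365×10³ m = 87.2 m/s:
V = [−fR + √((fR)² + 4 fR V_g)]/2 = [−87.2 + √(87.2² + 4×87.2×39)]/2 = 29.2 m/s
Subgeostrophic (V < V_g = 39 m/s), as expected around a low.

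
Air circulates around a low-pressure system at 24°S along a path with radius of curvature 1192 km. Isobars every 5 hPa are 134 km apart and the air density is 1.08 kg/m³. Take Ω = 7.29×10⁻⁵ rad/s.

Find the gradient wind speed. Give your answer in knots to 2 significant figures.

74 knots

Coriolis parameter at 24°S:
f = 2Ω sin φ = 2 × 7.29×10⁻⁵ × sin 24° = 5.93×10⁻⁵ s⁻¹
Pressure gradient: |∂P/∂n| = 500 Pa / 134000 m = 3.73×10⁻³ Pa/m
Geostrophic speed: V_g = |∂P/∂n|/(fρ) = 3.73×10⁻³/(5.93×10⁻⁵ × 1.08) = 58.3 m/s
Around a low, centrifugal force acts outward with Coriolis, so pressure-gradient force balances both:
(1/ρ)|∂P/∂n| = fV + V²/R  →  V² + fR·V − fR·V_g = 0
With fR = 5.93×10⁻⁵ × 1192×10³ m = 70.7 m/s:
V = [−fR + √((fR)² + 4 fR V_g)]/2 = [−70.7 + √(70.7² + 4×70.7×58.3)]/2 = 37.9 m/s
Subgeostrophic (V < V_g = 58.3 m/s), as expected around a low.
Converting: 37.9 m/s × 1.944 = 74 knots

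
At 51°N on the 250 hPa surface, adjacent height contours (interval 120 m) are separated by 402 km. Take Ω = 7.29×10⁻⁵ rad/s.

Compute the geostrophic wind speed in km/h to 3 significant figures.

Coriolis parameter at 51°N:
f = 2Ω sin φ = 2 × 7.29×10⁻⁵ × sin 51° = 1.13×10⁻⁴ s⁻¹
Height gradient: |∂Z/∂n| = 120 m / 402000 m = 2.99×10⁻⁴
On a pressure surface, geostrophic balance gives V_g = (g/f)|∂Z/∂n|:
V_g = 9.81 × 2.99×10⁻⁴ / 1.13×10⁻⁴ = 25.8 m/s
Converting: 25.8 m/s × 3.6 = 93.0 km/h

93.0 km/h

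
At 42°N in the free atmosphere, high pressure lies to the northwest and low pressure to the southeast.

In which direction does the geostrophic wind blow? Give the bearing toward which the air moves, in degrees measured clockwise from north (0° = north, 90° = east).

The pressure-gradient force points toward the southeast (bearing 135°).
Geostrophic balance: in the Northern Hemisphere the Coriolis force deflects motion to the right, so the geostrophic wind blows 90° to the right of the pressure-gradient force (low pressure on the left).
Rotating 135° by 90° clockwise gives 225° — the wind blows toward the southwest.

225°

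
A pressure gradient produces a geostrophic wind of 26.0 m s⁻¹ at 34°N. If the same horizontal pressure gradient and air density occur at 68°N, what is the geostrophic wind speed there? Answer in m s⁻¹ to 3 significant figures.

15.7 m s⁻¹

With the same pressure gradient and density, V_g ∝ 1/f ∝ 1/sin φ.
V₂ = V₁ · sin φ₁ / sin φ₂ = 26.0 × sin 34° / sin 68°
V₂ = 26.0 × 0.5592/0.9272 = 15.7 m s⁻¹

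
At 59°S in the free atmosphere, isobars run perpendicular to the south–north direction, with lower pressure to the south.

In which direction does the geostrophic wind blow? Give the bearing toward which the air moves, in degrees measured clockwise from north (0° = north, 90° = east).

090°

The pressure-gradient force points toward the south (bearing 180°).
Geostrophic balance: in the Southern Hemisphere the Coriolis force deflects motion to the left, so the geostrophic wind blows 90° to the left of the pressure-gradient force (low pressure on the right).
Rotating 180° by 90° counterclockwise gives 090° — the wind blows toward the east.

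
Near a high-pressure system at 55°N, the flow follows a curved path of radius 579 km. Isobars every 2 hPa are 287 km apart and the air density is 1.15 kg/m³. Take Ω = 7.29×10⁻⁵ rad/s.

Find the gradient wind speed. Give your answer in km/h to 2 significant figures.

Coriolis parameter at 55°N:
f = 2Ω sin φ = 2 × 7.29×10⁻⁵ × sin 55° = 1.19×10⁻⁴ s⁻¹
Pressure gradient: |∂P/∂n| = 200 Pa / 287000 m = 6.97×10⁻⁴ Pa/m
Geostrophic speed: V_g = |∂P/∂n|/(fρ) = 6.97×10⁻⁴/(1.19×10⁻⁴ × 1.15) = 5.07 m/s
Around a high, pressure-gradient force acts outward with centrifugal, so Coriolis balances both:
fV = (1/ρ)|∂P/∂n| + V²/R  →  V² − fR·V + fR·V_g = 0
With fR = 1.19×10⁻⁴ × 579×10³ m = 69.2 m/s:
V = [fR − √((fR)² − 4 fR V_g)]/2 = [69.2 − √(69.2² − 4×69.2×5.07)]/2 = 5.51 m/s
Supergeostrophic (V > V_g = 5.07 m/s), as expected around a high.
Converting: 5.51 m/s × 3.6 = 20 km/h

20 km/h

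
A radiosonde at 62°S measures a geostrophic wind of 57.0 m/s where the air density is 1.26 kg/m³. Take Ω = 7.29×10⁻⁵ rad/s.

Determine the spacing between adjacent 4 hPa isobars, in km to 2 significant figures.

43 km

Coriolis parameter at 62°S:
f = 2Ω sin φ = 2 × 7.29×10⁻⁵ × sin 62° = 1.29×10⁻⁴ s⁻¹
Geostrophic balance rearranged: |∂P/∂n| = f ρ V_g
|∂P/∂n| = 1.29×10⁻⁴ × 1.26 × 57.0 = 9.25×10⁻³ Pa/m
Isobar spacing: Δn = ΔP/|∂P/∂n| = 400 Pa / 9.25×10⁻³ Pa/m = 43264 m ≈ 43 km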